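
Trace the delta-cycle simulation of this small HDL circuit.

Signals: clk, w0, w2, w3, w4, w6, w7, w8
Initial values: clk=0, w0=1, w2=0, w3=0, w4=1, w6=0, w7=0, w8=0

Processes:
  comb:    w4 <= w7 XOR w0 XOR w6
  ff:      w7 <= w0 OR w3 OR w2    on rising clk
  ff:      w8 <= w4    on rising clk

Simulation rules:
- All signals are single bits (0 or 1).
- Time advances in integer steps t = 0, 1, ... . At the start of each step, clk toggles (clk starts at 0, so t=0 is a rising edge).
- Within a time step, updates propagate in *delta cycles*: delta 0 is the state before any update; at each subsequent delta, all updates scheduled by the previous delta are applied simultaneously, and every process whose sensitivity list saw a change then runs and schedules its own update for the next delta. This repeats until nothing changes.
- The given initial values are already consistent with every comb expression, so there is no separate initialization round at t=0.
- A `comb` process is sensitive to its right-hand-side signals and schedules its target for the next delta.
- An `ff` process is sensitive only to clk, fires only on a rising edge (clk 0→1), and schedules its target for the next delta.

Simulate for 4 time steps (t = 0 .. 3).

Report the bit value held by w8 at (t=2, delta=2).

[bits: w4,w8,w7,w6,clk,w3,w2,w0]
t=0: Δ0=10000001 Δ1=10001001 Δ2=11101001 Δ3=01101001 | 3Δ
t=1: Δ0=01101001 Δ1=01100001 | 1Δ
t=2: Δ0=01100001 Δ1=01101001 Δ2=00101001 | 2Δ
t=3: Δ0=00101001 Δ1=00100001 | 1Δ

0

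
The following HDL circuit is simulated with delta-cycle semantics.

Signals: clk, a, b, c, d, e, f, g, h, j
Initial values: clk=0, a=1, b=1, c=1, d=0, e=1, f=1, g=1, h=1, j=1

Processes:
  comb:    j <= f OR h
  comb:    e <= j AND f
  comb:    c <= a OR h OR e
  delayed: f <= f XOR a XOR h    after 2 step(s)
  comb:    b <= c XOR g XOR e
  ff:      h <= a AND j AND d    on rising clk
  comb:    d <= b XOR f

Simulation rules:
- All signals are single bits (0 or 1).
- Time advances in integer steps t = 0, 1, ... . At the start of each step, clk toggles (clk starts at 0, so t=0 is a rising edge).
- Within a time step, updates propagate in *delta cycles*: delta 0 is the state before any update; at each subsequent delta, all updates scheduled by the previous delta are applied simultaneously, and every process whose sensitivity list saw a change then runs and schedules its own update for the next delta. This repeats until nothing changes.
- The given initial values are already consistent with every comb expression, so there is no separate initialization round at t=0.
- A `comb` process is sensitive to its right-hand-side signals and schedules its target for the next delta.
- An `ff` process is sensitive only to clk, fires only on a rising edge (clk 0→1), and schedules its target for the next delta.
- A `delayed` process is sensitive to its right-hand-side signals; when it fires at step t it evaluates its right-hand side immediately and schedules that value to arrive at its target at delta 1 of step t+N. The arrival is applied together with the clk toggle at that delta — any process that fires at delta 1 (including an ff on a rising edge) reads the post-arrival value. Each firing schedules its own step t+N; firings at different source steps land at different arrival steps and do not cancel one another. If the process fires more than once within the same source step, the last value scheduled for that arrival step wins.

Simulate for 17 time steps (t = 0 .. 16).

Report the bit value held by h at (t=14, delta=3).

0

t=0 Δ0: e=1 h=1 g=1 f=1 d=0 j=1 c=1 b=1 a=1 clk=0
  Δ1: clk:0→1
  Δ2: h:1→0
  (2Δ to stable)
t=1 Δ0: e=1 h=0 g=1 f=1 d=0 j=1 c=1 b=1 a=1 clk=1
  Δ1: clk:1→0
  (1Δ to stable)
t=2 Δ0: e=1 h=0 g=1 f=1 d=0 j=1 c=1 b=1 a=1 clk=0
  Δ1: f:1→0, clk:0→1
  Δ2: e:1→0, d:0→1, j:1→0
  Δ3: b:1→0
  Δ4: d:1→0
  (4Δ to stable)
t=3 Δ0: e=0 h=0 g=1 f=0 d=0 j=0 c=1 b=0 a=1 clk=1
  Δ1: clk:1→0
  (1Δ to stable)
t=4 Δ0: e=0 h=0 g=1 f=0 d=0 j=0 c=1 b=0 a=1 clk=0
  Δ1: f:0→1, clk:0→1
  Δ2: d:0→1, j:0→1
  Δ3: e:0→1
  Δ4: b:0→1
  Δ5: d:1→0
  (5Δ to stable)
t=5 Δ0: e=1 h=0 g=1 f=1 d=0 j=1 c=1 b=1 a=1 clk=1
  Δ1: clk:1→0
  (1Δ to stable)
t=6 Δ0: e=1 h=0 g=1 f=1 d=0 j=1 c=1 b=1 a=1 clk=0
  Δ1: f:1→0, clk:0→1
  Δ2: e:1→0, d:0→1, j:1→0
  Δ3: b:1→0
  Δ4: d:1→0
  (4Δ to stable)
t=7 Δ0: e=0 h=0 g=1 f=0 d=0 j=0 c=1 b=0 a=1 clk=1
  Δ1: clk:1→0
  (1Δ to stable)
t=8 Δ0: e=0 h=0 g=1 f=0 d=0 j=0 c=1 b=0 a=1 clk=0
  Δ1: f:0→1, clk:0→1
  Δ2: d:0→1, j:0→1
  Δ3: e:0→1
  Δ4: b:0→1
  Δ5: d:1→0
  (5Δ to stable)
t=9 Δ0: e=1 h=0 g=1 f=1 d=0 j=1 c=1 b=1 a=1 clk=1
  Δ1: clk:1→0
  (1Δ to stable)
t=10 Δ0: e=1 h=0 g=1 f=1 d=0 j=1 c=1 b=1 a=1 clk=0
  Δ1: f:1→0, clk:0→1
  Δ2: e:1→0, d:0→1, j:1→0
  Δ3: b:1→0
  Δ4: d:1→0
  (4Δ to stable)
t=11 Δ0: e=0 h=0 g=1 f=0 d=0 j=0 c=1 b=0 a=1 clk=1
  Δ1: clk:1→0
  (1Δ to stable)
t=12 Δ0: e=0 h=0 g=1 f=0 d=0 j=0 c=1 b=0 a=1 clk=0
  Δ1: f:0→1, clk:0→1
  Δ2: d:0→1, j:0→1
  Δ3: e:0→1
  Δ4: b:0→1
  Δ5: d:1→0
  (5Δ to stable)
t=13 Δ0: e=1 h=0 g=1 f=1 d=0 j=1 c=1 b=1 a=1 clk=1
  Δ1: clk:1→0
  (1Δ to stable)
t=14 Δ0: e=1 h=0 g=1 f=1 d=0 j=1 c=1 b=1 a=1 clk=0
  Δ1: f:1→0, clk:0→1
  Δ2: e:1→0, d:0→1, j:1→0
  Δ3: b:1→0
  Δ4: d:1→0
  (4Δ to stable)
t=15 Δ0: e=0 h=0 g=1 f=0 d=0 j=0 c=1 b=0 a=1 clk=1
  Δ1: clk:1→0
  (1Δ to stable)
t=16 Δ0: e=0 h=0 g=1 f=0 d=0 j=0 c=1 b=0 a=1 clk=0
  Δ1: f:0→1, clk:0→1
  Δ2: d:0→1, j:0→1
  Δ3: e:0→1
  Δ4: b:0→1
  Δ5: d:1→0
  (5Δ to stable)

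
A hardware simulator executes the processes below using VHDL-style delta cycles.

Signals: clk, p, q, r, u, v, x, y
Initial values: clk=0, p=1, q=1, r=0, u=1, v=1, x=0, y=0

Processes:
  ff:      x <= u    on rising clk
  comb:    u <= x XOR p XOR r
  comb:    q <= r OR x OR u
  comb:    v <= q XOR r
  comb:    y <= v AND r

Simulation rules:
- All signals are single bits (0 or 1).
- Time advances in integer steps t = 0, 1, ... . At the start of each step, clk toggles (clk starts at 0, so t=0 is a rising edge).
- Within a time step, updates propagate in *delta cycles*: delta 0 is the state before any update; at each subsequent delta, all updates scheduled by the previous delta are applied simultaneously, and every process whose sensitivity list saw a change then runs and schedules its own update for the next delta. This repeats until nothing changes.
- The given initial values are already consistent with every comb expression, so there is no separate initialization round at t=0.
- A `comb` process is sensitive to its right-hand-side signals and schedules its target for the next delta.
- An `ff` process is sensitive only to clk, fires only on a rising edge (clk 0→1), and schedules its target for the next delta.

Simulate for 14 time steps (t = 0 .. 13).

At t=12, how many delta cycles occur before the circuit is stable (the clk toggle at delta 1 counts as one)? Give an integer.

3

t=0 Δ0: q=1 x=0 v=1 r=0 u=1 clk=0 y=0 p=1
  Δ1: clk:0→1
  Δ2: x:0→1
  Δ3: u:1→0
  (3Δ to stable)
t=1 Δ0: q=1 x=1 v=1 r=0 u=0 clk=1 y=0 p=1
  Δ1: clk:1→0
  (1Δ to stable)
t=2 Δ0: q=1 x=1 v=1 r=0 u=0 clk=0 y=0 p=1
  Δ1: clk:0→1
  Δ2: x:1→0
  Δ3: q:1→0, u:0→1
  Δ4: q:0→1, v:1→0
  Δ5: v:0→1
  (5Δ to stable)
t=3 Δ0: q=1 x=0 v=1 r=0 u=1 clk=1 y=0 p=1
  Δ1: clk:1→0
  (1Δ to stable)
t=4 Δ0: q=1 x=0 v=1 r=0 u=1 clk=0 y=0 p=1
  Δ1: clk:0→1
  Δ2: x:0→1
  Δ3: u:1→0
  (3Δ to stable)
t=5 Δ0: q=1 x=1 v=1 r=0 u=0 clk=1 y=0 p=1
  Δ1: clk:1→0
  (1Δ to stable)
t=6 Δ0: q=1 x=1 v=1 r=0 u=0 clk=0 y=0 p=1
  Δ1: clk:0→1
  Δ2: x:1→0
  Δ3: q:1→0, u:0→1
  Δ4: q:0→1, v:1→0
  Δ5: v:0→1
  (5Δ to stable)
t=7 Δ0: q=1 x=0 v=1 r=0 u=1 clk=1 y=0 p=1
  Δ1: clk:1→0
  (1Δ to stable)
t=8 Δ0: q=1 x=0 v=1 r=0 u=1 clk=0 y=0 p=1
  Δ1: clk:0→1
  Δ2: x:0→1
  Δ3: u:1→0
  (3Δ to stable)
t=9 Δ0: q=1 x=1 v=1 r=0 u=0 clk=1 y=0 p=1
  Δ1: clk:1→0
  (1Δ to stable)
t=10 Δ0: q=1 x=1 v=1 r=0 u=0 clk=0 y=0 p=1
  Δ1: clk:0→1
  Δ2: x:1→0
  Δ3: q:1→0, u:0→1
  Δ4: q:0→1, v:1→0
  Δ5: v:0→1
  (5Δ to stable)
t=11 Δ0: q=1 x=0 v=1 r=0 u=1 clk=1 y=0 p=1
  Δ1: clk:1→0
  (1Δ to stable)
t=12 Δ0: q=1 x=0 v=1 r=0 u=1 clk=0 y=0 p=1
  Δ1: clk:0→1
  Δ2: x:0→1
  Δ3: u:1→0
  (3Δ to stable)
t=13 Δ0: q=1 x=1 v=1 r=0 u=0 clk=1 y=0 p=1
  Δ1: clk:1→0
  (1Δ to stable)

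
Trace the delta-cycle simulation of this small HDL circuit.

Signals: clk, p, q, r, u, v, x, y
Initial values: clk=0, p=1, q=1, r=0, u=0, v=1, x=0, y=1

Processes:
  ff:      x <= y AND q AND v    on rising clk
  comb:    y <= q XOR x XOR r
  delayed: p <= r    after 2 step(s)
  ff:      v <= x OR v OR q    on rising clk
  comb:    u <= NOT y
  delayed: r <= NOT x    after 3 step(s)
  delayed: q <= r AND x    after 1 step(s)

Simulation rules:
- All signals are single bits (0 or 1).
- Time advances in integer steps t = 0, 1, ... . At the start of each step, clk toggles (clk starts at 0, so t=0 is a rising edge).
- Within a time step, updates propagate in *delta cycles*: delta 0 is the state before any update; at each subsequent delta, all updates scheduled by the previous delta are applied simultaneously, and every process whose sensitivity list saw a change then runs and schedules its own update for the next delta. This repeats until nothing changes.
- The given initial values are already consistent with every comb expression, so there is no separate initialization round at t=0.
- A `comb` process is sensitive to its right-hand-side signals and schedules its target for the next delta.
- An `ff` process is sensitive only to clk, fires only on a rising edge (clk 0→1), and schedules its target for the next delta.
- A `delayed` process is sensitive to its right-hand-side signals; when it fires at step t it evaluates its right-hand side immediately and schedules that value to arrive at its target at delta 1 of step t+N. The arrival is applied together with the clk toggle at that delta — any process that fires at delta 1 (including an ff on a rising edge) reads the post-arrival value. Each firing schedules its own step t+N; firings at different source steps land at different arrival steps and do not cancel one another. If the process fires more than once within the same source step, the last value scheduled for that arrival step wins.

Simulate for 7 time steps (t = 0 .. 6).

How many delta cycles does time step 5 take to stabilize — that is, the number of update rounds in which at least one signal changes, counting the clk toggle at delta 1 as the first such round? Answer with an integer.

t0.Δ0 v=1 x=0 p=1 clk=0 u=0 q=1 y=1 r=0
t0.Δ1 v=1 x=0 p=1 clk=1 u=0 q=1 y=1 r=0
t0.Δ2 v=1 x=1 p=1 clk=1 u=0 q=1 y=1 r=0
t0.Δ3 v=1 x=1 p=1 clk=1 u=0 q=1 y=0 r=0
t0.Δ4 v=1 x=1 p=1 clk=1 u=1 q=1 y=0 r=0
t1.Δ0 v=1 x=1 p=1 clk=1 u=1 q=1 y=0 r=0
t1.Δ1 v=1 x=1 p=1 clk=0 u=1 q=0 y=0 r=0
t1.Δ2 v=1 x=1 p=1 clk=0 u=1 q=0 y=1 r=0
t1.Δ3 v=1 x=1 p=1 clk=0 u=0 q=0 y=1 r=0
t2.Δ0 v=1 x=1 p=1 clk=0 u=0 q=0 y=1 r=0
t2.Δ1 v=1 x=1 p=1 clk=1 u=0 q=0 y=1 r=0
t2.Δ2 v=1 x=0 p=1 clk=1 u=0 q=0 y=1 r=0
t2.Δ3 v=1 x=0 p=1 clk=1 u=0 q=0 y=0 r=0
t2.Δ4 v=1 x=0 p=1 clk=1 u=1 q=0 y=0 r=0
t3.Δ0 v=1 x=0 p=1 clk=1 u=1 q=0 y=0 r=0
t3.Δ1 v=1 x=0 p=1 clk=0 u=1 q=0 y=0 r=0
t4.Δ0 v=1 x=0 p=1 clk=0 u=1 q=0 y=0 r=0
t4.Δ1 v=1 x=0 p=1 clk=1 u=1 q=0 y=0 r=0
t5.Δ0 v=1 x=0 p=1 clk=1 u=1 q=0 y=0 r=0
t5.Δ1 v=1 x=0 p=1 clk=0 u=1 q=0 y=0 r=1
t5.Δ2 v=1 x=0 p=1 clk=0 u=1 q=0 y=1 r=1
t5.Δ3 v=1 x=0 p=1 clk=0 u=0 q=0 y=1 r=1
t6.Δ0 v=1 x=0 p=1 clk=0 u=0 q=0 y=1 r=1
t6.Δ1 v=1 x=0 p=1 clk=1 u=0 q=0 y=1 r=1

3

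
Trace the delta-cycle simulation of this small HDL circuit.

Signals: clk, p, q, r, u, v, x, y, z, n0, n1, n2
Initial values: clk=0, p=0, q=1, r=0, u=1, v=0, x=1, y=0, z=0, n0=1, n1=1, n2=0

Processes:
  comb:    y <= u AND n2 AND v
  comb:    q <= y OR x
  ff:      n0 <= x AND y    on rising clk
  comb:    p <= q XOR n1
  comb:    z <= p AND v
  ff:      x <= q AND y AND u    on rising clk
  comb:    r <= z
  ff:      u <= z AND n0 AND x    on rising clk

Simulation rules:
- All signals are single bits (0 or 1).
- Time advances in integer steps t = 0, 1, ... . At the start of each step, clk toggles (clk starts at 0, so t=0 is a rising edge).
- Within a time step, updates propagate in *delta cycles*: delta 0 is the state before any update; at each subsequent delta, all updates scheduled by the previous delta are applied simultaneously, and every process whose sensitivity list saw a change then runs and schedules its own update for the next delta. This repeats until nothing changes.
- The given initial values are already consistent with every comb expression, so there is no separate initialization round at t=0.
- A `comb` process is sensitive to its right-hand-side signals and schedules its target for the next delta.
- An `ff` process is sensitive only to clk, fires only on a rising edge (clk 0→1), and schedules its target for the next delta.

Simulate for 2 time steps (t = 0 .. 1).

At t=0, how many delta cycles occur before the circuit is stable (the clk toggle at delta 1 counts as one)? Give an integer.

[bits: q,u,p,n1,n0,n2,clk,x,y,r,v,z]
t=0: Δ0=110110010000 Δ1=110110110000 Δ2=100100100000 Δ3=000100100000 Δ4=001100100000 | 4Δ
t=1: Δ0=001100100000 Δ1=001100000000 | 1Δ

4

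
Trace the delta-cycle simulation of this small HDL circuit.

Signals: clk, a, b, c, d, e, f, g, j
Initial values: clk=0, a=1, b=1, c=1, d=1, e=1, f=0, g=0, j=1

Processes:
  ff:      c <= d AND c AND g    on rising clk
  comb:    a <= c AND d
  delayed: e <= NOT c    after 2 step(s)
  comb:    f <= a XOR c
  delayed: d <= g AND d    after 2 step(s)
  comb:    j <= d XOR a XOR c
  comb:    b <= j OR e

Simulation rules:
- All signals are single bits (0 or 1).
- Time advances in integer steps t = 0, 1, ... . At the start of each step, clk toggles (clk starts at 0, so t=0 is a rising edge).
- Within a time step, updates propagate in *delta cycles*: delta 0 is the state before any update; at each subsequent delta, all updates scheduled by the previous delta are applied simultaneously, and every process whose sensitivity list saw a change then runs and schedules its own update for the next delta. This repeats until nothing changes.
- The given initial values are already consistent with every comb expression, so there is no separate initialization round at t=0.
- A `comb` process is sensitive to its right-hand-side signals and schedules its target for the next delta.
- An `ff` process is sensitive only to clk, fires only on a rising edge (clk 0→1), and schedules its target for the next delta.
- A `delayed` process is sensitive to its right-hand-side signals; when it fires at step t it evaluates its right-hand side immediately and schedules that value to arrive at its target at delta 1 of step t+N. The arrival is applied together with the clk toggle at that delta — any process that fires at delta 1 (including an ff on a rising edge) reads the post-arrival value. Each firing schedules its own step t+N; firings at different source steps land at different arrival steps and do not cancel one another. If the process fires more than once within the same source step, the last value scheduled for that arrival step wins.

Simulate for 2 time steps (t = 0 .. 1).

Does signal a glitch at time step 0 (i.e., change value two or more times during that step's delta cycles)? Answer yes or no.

t=0 Δ0: clk=0 j=1 b=1 c=1 a=1 d=1 g=0 e=1 f=0
  Δ1: clk:0→1
  Δ2: c:1→0
  Δ3: j:1→0, a:1→0, f:0→1
  Δ4: j:0→1, f:1→0
  (4Δ to stable)
t=1 Δ0: clk=1 j=1 b=1 c=0 a=0 d=1 g=0 e=1 f=0
  Δ1: clk:1→0
  (1Δ to stable)

no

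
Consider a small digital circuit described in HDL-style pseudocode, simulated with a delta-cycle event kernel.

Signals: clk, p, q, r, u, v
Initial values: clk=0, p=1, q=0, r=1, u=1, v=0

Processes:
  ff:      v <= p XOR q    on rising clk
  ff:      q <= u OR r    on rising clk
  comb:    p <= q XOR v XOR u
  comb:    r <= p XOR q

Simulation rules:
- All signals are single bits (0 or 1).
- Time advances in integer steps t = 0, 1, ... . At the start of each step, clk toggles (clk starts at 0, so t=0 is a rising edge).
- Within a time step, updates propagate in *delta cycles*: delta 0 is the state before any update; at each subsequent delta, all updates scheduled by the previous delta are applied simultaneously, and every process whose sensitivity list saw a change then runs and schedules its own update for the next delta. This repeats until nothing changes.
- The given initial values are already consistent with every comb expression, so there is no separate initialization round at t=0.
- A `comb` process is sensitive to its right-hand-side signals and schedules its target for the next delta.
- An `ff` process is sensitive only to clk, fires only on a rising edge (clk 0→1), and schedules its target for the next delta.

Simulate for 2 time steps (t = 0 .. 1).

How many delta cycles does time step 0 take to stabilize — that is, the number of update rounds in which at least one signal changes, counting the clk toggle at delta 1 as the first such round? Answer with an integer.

t0.Δ0 r=1 u=1 clk=0 v=0 q=0 p=1
t0.Δ1 r=1 u=1 clk=1 v=0 q=0 p=1
t0.Δ2 r=1 u=1 clk=1 v=1 q=1 p=1
t0.Δ3 r=0 u=1 clk=1 v=1 q=1 p=1
t1.Δ0 r=0 u=1 clk=1 v=1 q=1 p=1
t1.Δ1 r=0 u=1 clk=0 v=1 q=1 p=1

3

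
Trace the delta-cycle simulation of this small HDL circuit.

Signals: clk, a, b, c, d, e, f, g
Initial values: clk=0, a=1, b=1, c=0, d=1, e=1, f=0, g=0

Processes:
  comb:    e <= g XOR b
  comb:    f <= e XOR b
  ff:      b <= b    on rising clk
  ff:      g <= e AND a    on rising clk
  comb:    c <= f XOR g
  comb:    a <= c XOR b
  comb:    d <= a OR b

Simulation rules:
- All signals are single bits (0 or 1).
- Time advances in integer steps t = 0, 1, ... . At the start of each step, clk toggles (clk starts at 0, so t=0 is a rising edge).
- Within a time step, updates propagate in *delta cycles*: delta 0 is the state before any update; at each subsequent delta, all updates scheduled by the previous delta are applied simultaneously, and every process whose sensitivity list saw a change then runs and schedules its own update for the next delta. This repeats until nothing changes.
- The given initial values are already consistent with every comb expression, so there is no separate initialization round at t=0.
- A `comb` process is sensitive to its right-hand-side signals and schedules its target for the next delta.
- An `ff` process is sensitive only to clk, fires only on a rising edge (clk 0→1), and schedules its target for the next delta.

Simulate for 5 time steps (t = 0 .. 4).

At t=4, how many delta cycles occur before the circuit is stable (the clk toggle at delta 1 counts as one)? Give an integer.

6

[bits: f,e,clk,b,d,a,g,c]
t=0: Δ0=01011100 Δ1=01111100 Δ2=01111110 Δ3=00111111 Δ4=10111011 Δ5=10111010 Δ6=10111110 | 6Δ
t=1: Δ0=10111110 Δ1=10011110 | 1Δ
t=2: Δ0=10011110 Δ1=10111110 Δ2=10111100 Δ3=11111101 Δ4=01111001 Δ5=01111000 Δ6=01111100 | 6Δ
t=3: Δ0=01111100 Δ1=01011100 | 1Δ
t=4: Δ0=01011100 Δ1=01111100 Δ2=01111110 Δ3=00111111 Δ4=10111011 Δ5=10111010 Δ6=10111110 | 6Δ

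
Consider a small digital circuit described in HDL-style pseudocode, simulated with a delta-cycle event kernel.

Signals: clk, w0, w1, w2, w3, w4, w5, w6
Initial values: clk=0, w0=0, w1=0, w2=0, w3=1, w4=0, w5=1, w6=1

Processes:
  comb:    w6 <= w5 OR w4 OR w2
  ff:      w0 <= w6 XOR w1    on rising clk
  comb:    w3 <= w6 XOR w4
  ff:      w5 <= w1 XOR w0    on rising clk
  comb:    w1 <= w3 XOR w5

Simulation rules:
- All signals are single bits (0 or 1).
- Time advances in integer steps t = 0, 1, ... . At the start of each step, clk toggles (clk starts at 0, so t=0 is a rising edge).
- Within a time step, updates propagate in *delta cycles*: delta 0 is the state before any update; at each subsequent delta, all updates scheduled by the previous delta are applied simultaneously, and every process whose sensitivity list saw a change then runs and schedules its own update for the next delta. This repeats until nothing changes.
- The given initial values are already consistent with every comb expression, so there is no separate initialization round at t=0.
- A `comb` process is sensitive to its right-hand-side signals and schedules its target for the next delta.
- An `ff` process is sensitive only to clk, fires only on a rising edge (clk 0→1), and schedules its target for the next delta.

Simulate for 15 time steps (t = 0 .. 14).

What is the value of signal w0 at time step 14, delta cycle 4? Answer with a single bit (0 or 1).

t0.Δ0 w6=1 w5=1 w0=0 clk=0 w3=1 w4=0 w2=0 w1=0
t0.Δ1 w6=1 w5=1 w0=0 clk=1 w3=1 w4=0 w2=0 w1=0
t0.Δ2 w6=1 w5=0 w0=1 clk=1 w3=1 w4=0 w2=0 w1=0
t0.Δ3 w6=0 w5=0 w0=1 clk=1 w3=1 w4=0 w2=0 w1=1
t0.Δ4 w6=0 w5=0 w0=1 clk=1 w3=0 w4=0 w2=0 w1=1
t0.Δ5 w6=0 w5=0 w0=1 clk=1 w3=0 w4=0 w2=0 w1=0
t1.Δ0 w6=0 w5=0 w0=1 clk=1 w3=0 w4=0 w2=0 w1=0
t1.Δ1 w6=0 w5=0 w0=1 clk=0 w3=0 w4=0 w2=0 w1=0
t2.Δ0 w6=0 w5=0 w0=1 clk=0 w3=0 w4=0 w2=0 w1=0
t2.Δ1 w6=0 w5=0 w0=1 clk=1 w3=0 w4=0 w2=0 w1=0
t2.Δ2 w6=0 w5=1 w0=0 clk=1 w3=0 w4=0 w2=0 w1=0
t2.Δ3 w6=1 w5=1 w0=0 clk=1 w3=0 w4=0 w2=0 w1=1
t2.Δ4 w6=1 w5=1 w0=0 clk=1 w3=1 w4=0 w2=0 w1=1
t2.Δ5 w6=1 w5=1 w0=0 clk=1 w3=1 w4=0 w2=0 w1=0
t3.Δ0 w6=1 w5=1 w0=0 clk=1 w3=1 w4=0 w2=0 w1=0
t3.Δ1 w6=1 w5=1 w0=0 clk=0 w3=1 w4=0 w2=0 w1=0
t4.Δ0 w6=1 w5=1 w0=0 clk=0 w3=1 w4=0 w2=0 w1=0
t4.Δ1 w6=1 w5=1 w0=0 clk=1 w3=1 w4=0 w2=0 w1=0
t4.Δ2 w6=1 w5=0 w0=1 clk=1 w3=1 w4=0 w2=0 w1=0
t4.Δ3 w6=0 w5=0 w0=1 clk=1 w3=1 w4=0 w2=0 w1=1
t4.Δ4 w6=0 w5=0 w0=1 clk=1 w3=0 w4=0 w2=0 w1=1
t4.Δ5 w6=0 w5=0 w0=1 clk=1 w3=0 w4=0 w2=0 w1=0
t5.Δ0 w6=0 w5=0 w0=1 clk=1 w3=0 w4=0 w2=0 w1=0
t5.Δ1 w6=0 w5=0 w0=1 clk=0 w3=0 w4=0 w2=0 w1=0
t6.Δ0 w6=0 w5=0 w0=1 clk=0 w3=0 w4=0 w2=0 w1=0
t6.Δ1 w6=0 w5=0 w0=1 clk=1 w3=0 w4=0 w2=0 w1=0
t6.Δ2 w6=0 w5=1 w0=0 clk=1 w3=0 w4=0 w2=0 w1=0
t6.Δ3 w6=1 w5=1 w0=0 clk=1 w3=0 w4=0 w2=0 w1=1
t6.Δ4 w6=1 w5=1 w0=0 clk=1 w3=1 w4=0 w2=0 w1=1
t6.Δ5 w6=1 w5=1 w0=0 clk=1 w3=1 w4=0 w2=0 w1=0
t7.Δ0 w6=1 w5=1 w0=0 clk=1 w3=1 w4=0 w2=0 w1=0
t7.Δ1 w6=1 w5=1 w0=0 clk=0 w3=1 w4=0 w2=0 w1=0
t8.Δ0 w6=1 w5=1 w0=0 clk=0 w3=1 w4=0 w2=0 w1=0
t8.Δ1 w6=1 w5=1 w0=0 clk=1 w3=1 w4=0 w2=0 w1=0
t8.Δ2 w6=1 w5=0 w0=1 clk=1 w3=1 w4=0 w2=0 w1=0
t8.Δ3 w6=0 w5=0 w0=1 clk=1 w3=1 w4=0 w2=0 w1=1
t8.Δ4 w6=0 w5=0 w0=1 clk=1 w3=0 w4=0 w2=0 w1=1
t8.Δ5 w6=0 w5=0 w0=1 clk=1 w3=0 w4=0 w2=0 w1=0
t9.Δ0 w6=0 w5=0 w0=1 clk=1 w3=0 w4=0 w2=0 w1=0
t9.Δ1 w6=0 w5=0 w0=1 clk=0 w3=0 w4=0 w2=0 w1=0
t10.Δ0 w6=0 w5=0 w0=1 clk=0 w3=0 w4=0 w2=0 w1=0
t10.Δ1 w6=0 w5=0 w0=1 clk=1 w3=0 w4=0 w2=0 w1=0
t10.Δ2 w6=0 w5=1 w0=0 clk=1 w3=0 w4=0 w2=0 w1=0
t10.Δ3 w6=1 w5=1 w0=0 clk=1 w3=0 w4=0 w2=0 w1=1
t10.Δ4 w6=1 w5=1 w0=0 clk=1 w3=1 w4=0 w2=0 w1=1
t10.Δ5 w6=1 w5=1 w0=0 clk=1 w3=1 w4=0 w2=0 w1=0
t11.Δ0 w6=1 w5=1 w0=0 clk=1 w3=1 w4=0 w2=0 w1=0
t11.Δ1 w6=1 w5=1 w0=0 clk=0 w3=1 w4=0 w2=0 w1=0
t12.Δ0 w6=1 w5=1 w0=0 clk=0 w3=1 w4=0 w2=0 w1=0
t12.Δ1 w6=1 w5=1 w0=0 clk=1 w3=1 w4=0 w2=0 w1=0
t12.Δ2 w6=1 w5=0 w0=1 clk=1 w3=1 w4=0 w2=0 w1=0
t12.Δ3 w6=0 w5=0 w0=1 clk=1 w3=1 w4=0 w2=0 w1=1
t12.Δ4 w6=0 w5=0 w0=1 clk=1 w3=0 w4=0 w2=0 w1=1
t12.Δ5 w6=0 w5=0 w0=1 clk=1 w3=0 w4=0 w2=0 w1=0
t13.Δ0 w6=0 w5=0 w0=1 clk=1 w3=0 w4=0 w2=0 w1=0
t13.Δ1 w6=0 w5=0 w0=1 clk=0 w3=0 w4=0 w2=0 w1=0
t14.Δ0 w6=0 w5=0 w0=1 clk=0 w3=0 w4=0 w2=0 w1=0
t14.Δ1 w6=0 w5=0 w0=1 clk=1 w3=0 w4=0 w2=0 w1=0
t14.Δ2 w6=0 w5=1 w0=0 clk=1 w3=0 w4=0 w2=0 w1=0
t14.Δ3 w6=1 w5=1 w0=0 clk=1 w3=0 w4=0 w2=0 w1=1
t14.Δ4 w6=1 w5=1 w0=0 clk=1 w3=1 w4=0 w2=0 w1=1
t14.Δ5 w6=1 w5=1 w0=0 clk=1 w3=1 w4=0 w2=0 w1=0

0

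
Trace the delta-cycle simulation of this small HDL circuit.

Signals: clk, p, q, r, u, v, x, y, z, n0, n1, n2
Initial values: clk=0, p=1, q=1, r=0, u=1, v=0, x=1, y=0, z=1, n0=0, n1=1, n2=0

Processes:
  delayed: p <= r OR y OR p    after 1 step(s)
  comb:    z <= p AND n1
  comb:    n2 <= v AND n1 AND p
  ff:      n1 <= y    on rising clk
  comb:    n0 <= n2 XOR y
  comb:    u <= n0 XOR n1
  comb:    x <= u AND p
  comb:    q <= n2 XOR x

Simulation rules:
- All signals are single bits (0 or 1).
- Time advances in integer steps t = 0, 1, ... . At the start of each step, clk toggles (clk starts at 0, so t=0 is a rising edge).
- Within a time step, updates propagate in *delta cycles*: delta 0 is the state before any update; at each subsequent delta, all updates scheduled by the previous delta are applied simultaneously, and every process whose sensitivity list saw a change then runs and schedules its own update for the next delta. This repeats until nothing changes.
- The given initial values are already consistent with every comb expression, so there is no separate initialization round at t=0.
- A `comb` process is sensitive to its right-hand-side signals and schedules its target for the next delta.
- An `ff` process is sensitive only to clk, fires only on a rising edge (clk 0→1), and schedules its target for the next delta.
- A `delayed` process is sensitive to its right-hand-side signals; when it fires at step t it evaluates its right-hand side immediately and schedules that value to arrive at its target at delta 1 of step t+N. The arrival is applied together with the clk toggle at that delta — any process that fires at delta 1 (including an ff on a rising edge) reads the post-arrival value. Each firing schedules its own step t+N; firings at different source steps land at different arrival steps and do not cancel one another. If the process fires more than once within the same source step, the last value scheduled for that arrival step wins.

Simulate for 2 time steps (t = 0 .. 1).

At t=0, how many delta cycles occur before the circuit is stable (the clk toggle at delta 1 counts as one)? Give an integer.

[bits: clk,y,r,n1,n0,u,v,q,x,p,n2,z]
t=0: Δ0=000101011101 Δ1=100101011101 Δ2=100001011101 Δ3=100000011100 Δ4=100000010100 Δ5=100000000100 | 5Δ
t=1: Δ0=100000000100 Δ1=000000000100 | 1Δ

5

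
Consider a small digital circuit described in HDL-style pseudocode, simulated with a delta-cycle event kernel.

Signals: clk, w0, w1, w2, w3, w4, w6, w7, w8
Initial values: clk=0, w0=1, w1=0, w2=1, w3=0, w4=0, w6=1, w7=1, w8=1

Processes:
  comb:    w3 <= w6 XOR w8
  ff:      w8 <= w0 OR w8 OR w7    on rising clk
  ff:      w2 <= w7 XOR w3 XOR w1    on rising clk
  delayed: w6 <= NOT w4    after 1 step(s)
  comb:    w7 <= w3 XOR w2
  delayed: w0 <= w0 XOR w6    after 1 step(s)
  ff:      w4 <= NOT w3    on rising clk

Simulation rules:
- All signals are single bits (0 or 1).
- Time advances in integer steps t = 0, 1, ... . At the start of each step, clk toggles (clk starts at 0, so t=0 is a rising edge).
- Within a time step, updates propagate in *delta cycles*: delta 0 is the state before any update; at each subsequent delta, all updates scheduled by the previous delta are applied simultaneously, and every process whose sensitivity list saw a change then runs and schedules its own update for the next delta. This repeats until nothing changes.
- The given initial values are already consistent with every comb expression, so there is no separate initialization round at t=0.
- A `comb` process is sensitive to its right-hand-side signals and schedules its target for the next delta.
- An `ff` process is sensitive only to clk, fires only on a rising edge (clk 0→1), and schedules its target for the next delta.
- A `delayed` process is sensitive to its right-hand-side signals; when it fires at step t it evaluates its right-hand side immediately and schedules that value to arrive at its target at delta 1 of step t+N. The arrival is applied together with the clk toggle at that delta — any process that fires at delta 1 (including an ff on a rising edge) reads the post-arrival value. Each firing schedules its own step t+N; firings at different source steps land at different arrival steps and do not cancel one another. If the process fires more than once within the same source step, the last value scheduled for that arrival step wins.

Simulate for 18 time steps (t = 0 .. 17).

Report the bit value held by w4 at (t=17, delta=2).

1

[bits: w1,w2,clk,w0,w7,w4,w6,w3,w8]
t=0: Δ0=010110101 Δ1=011110101 Δ2=011111101 | 2Δ
t=1: Δ0=011111101 Δ1=010111001 Δ2=010111011 Δ3=010101011 | 3Δ
t=2: Δ0=010101011 Δ1=011101011 Δ2=011100011 | 2Δ
t=3: Δ0=011100011 Δ1=010100111 Δ2=010100101 Δ3=010110101 | 3Δ
t=4: Δ0=010110101 Δ1=011010101 Δ2=011011101 | 2Δ
t=5: Δ0=011011101 Δ1=010111001 Δ2=010111011 Δ3=010101011 | 3Δ
t=6: Δ0=010101011 Δ1=011101011 Δ2=011100011 | 2Δ
t=7: Δ0=011100011 Δ1=010100111 Δ2=010100101 Δ3=010110101 | 3Δ
t=8: Δ0=010110101 Δ1=011010101 Δ2=011011101 | 2Δ
t=9: Δ0=011011101 Δ1=010111001 Δ2=010111011 Δ3=010101011 | 3Δ
t=10: Δ0=010101011 Δ1=011101011 Δ2=011100011 | 2Δ
t=11: Δ0=011100011 Δ1=010100111 Δ2=010100101 Δ3=010110101 | 3Δ
t=12: Δ0=010110101 Δ1=011010101 Δ2=011011101 | 2Δ
t=13: Δ0=011011101 Δ1=010111001 Δ2=010111011 Δ3=010101011 | 3Δ
t=14: Δ0=010101011 Δ1=011101011 Δ2=011100011 | 2Δ
t=15: Δ0=011100011 Δ1=010100111 Δ2=010100101 Δ3=010110101 | 3Δ
t=16: Δ0=010110101 Δ1=011010101 Δ2=011011101 | 2Δ
t=17: Δ0=011011101 Δ1=010111001 Δ2=010111011 Δ3=010101011 | 3Δ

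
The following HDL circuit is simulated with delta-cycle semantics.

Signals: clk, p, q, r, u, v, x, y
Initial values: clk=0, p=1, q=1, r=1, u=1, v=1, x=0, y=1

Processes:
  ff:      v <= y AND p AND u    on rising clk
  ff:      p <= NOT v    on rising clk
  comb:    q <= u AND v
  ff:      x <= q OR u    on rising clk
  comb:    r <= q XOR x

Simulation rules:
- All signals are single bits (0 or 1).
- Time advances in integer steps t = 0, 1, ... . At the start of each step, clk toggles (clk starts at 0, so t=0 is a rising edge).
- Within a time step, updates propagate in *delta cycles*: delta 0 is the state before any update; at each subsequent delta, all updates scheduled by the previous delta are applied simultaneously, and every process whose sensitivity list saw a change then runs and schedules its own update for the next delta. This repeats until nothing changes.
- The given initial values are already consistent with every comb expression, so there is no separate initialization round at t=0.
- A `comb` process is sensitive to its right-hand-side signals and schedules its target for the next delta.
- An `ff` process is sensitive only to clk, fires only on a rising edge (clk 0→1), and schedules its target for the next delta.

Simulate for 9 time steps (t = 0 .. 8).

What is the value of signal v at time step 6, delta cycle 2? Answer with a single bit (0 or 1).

1

t0.Δ0 u=1 q=1 v=1 p=1 y=1 r=1 x=0 clk=0
t0.Δ1 u=1 q=1 v=1 p=1 y=1 r=1 x=0 clk=1
t0.Δ2 u=1 q=1 v=1 p=0 y=1 r=1 x=1 clk=1
t0.Δ3 u=1 q=1 v=1 p=0 y=1 r=0 x=1 clk=1
t1.Δ0 u=1 q=1 v=1 p=0 y=1 r=0 x=1 clk=1
t1.Δ1 u=1 q=1 v=1 p=0 y=1 r=0 x=1 clk=0
t2.Δ0 u=1 q=1 v=1 p=0 y=1 r=0 x=1 clk=0
t2.Δ1 u=1 q=1 v=1 p=0 y=1 r=0 x=1 clk=1
t2.Δ2 u=1 q=1 v=0 p=0 y=1 r=0 x=1 clk=1
t2.Δ3 u=1 q=0 v=0 p=0 y=1 r=0 x=1 clk=1
t2.Δ4 u=1 q=0 v=0 p=0 y=1 r=1 x=1 clk=1
t3.Δ0 u=1 q=0 v=0 p=0 y=1 r=1 x=1 clk=1
t3.Δ1 u=1 q=0 v=0 p=0 y=1 r=1 x=1 clk=0
t4.Δ0 u=1 q=0 v=0 p=0 y=1 r=1 x=1 clk=0
t4.Δ1 u=1 q=0 v=0 p=0 y=1 r=1 x=1 clk=1
t4.Δ2 u=1 q=0 v=0 p=1 y=1 r=1 x=1 clk=1
t5.Δ0 u=1 q=0 v=0 p=1 y=1 r=1 x=1 clk=1
t5.Δ1 u=1 q=0 v=0 p=1 y=1 r=1 x=1 clk=0
t6.Δ0 u=1 q=0 v=0 p=1 y=1 r=1 x=1 clk=0
t6.Δ1 u=1 q=0 v=0 p=1 y=1 r=1 x=1 clk=1
t6.Δ2 u=1 q=0 v=1 p=1 y=1 r=1 x=1 clk=1
t6.Δ3 u=1 q=1 v=1 p=1 y=1 r=1 x=1 clk=1
t6.Δ4 u=1 q=1 v=1 p=1 y=1 r=0 x=1 clk=1
t7.Δ0 u=1 q=1 v=1 p=1 y=1 r=0 x=1 clk=1
t7.Δ1 u=1 q=1 v=1 p=1 y=1 r=0 x=1 clk=0
t8.Δ0 u=1 q=1 v=1 p=1 y=1 r=0 x=1 clk=0
t8.Δ1 u=1 q=1 v=1 p=1 y=1 r=0 x=1 clk=1
t8.Δ2 u=1 q=1 v=1 p=0 y=1 r=0 x=1 clk=1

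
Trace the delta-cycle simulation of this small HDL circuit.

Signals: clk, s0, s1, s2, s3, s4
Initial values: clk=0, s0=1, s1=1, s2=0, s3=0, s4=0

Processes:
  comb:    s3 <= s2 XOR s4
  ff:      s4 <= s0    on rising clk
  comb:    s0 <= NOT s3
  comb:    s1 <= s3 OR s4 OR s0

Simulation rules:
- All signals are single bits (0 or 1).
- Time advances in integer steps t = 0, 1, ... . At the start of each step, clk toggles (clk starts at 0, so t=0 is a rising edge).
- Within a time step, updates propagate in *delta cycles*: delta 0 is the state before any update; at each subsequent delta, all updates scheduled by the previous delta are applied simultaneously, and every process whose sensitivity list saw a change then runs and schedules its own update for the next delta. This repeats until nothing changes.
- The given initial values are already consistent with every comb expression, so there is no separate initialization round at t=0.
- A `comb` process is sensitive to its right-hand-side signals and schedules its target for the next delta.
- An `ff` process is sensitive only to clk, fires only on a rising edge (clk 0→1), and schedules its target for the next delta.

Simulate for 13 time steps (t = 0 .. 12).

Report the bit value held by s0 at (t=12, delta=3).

[bits: clk,s3,s1,s4,s0,s2]
t=0: Δ0=001010 Δ1=101010 Δ2=101110 Δ3=111110 Δ4=111100 | 4Δ
t=1: Δ0=111100 Δ1=011100 | 1Δ
t=2: Δ0=011100 Δ1=111100 Δ2=111000 Δ3=101000 Δ4=100010 Δ5=101010 | 5Δ
t=3: Δ0=101010 Δ1=001010 | 1Δ
t=4: Δ0=001010 Δ1=101010 Δ2=101110 Δ3=111110 Δ4=111100 | 4Δ
t=5: Δ0=111100 Δ1=011100 | 1Δ
t=6: Δ0=011100 Δ1=111100 Δ2=111000 Δ3=101000 Δ4=100010 Δ5=101010 | 5Δ
t=7: Δ0=101010 Δ1=001010 | 1Δ
t=8: Δ0=001010 Δ1=101010 Δ2=101110 Δ3=111110 Δ4=111100 | 4Δ
t=9: Δ0=111100 Δ1=011100 | 1Δ
t=10: Δ0=011100 Δ1=111100 Δ2=111000 Δ3=101000 Δ4=100010 Δ5=101010 | 5Δ
t=11: Δ0=101010 Δ1=001010 | 1Δ
t=12: Δ0=001010 Δ1=101010 Δ2=101110 Δ3=111110 Δ4=111100 | 4Δ

1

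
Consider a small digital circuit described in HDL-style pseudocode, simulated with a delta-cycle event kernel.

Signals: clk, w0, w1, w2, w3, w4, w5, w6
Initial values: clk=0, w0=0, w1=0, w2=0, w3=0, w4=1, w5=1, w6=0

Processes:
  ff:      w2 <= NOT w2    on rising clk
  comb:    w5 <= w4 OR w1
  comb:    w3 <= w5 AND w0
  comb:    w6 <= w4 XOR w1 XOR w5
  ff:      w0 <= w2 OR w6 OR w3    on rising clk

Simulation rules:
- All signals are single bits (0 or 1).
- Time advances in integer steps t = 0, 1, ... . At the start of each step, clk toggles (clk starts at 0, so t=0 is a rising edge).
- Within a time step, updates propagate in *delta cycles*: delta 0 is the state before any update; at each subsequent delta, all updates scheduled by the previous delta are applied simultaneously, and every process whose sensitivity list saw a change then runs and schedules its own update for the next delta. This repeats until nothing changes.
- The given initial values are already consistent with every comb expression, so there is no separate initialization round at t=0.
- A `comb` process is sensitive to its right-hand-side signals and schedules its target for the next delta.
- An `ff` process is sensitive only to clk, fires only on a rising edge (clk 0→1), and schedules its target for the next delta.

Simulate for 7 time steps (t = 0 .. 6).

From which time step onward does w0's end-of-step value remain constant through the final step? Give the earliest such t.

2

t0.Δ0 clk=0 w5=1 w1=0 w4=1 w3=0 w2=0 w0=0 w6=0
t0.Δ1 clk=1 w5=1 w1=0 w4=1 w3=0 w2=0 w0=0 w6=0
t0.Δ2 clk=1 w5=1 w1=0 w4=1 w3=0 w2=1 w0=0 w6=0
t1.Δ0 clk=1 w5=1 w1=0 w4=1 w3=0 w2=1 w0=0 w6=0
t1.Δ1 clk=0 w5=1 w1=0 w4=1 w3=0 w2=1 w0=0 w6=0
t2.Δ0 clk=0 w5=1 w1=0 w4=1 w3=0 w2=1 w0=0 w6=0
t2.Δ1 clk=1 w5=1 w1=0 w4=1 w3=0 w2=1 w0=0 w6=0
t2.Δ2 clk=1 w5=1 w1=0 w4=1 w3=0 w2=0 w0=1 w6=0
t2.Δ3 clk=1 w5=1 w1=0 w4=1 w3=1 w2=0 w0=1 w6=0
t3.Δ0 clk=1 w5=1 w1=0 w4=1 w3=1 w2=0 w0=1 w6=0
t3.Δ1 clk=0 w5=1 w1=0 w4=1 w3=1 w2=0 w0=1 w6=0
t4.Δ0 clk=0 w5=1 w1=0 w4=1 w3=1 w2=0 w0=1 w6=0
t4.Δ1 clk=1 w5=1 w1=0 w4=1 w3=1 w2=0 w0=1 w6=0
t4.Δ2 clk=1 w5=1 w1=0 w4=1 w3=1 w2=1 w0=1 w6=0
t5.Δ0 clk=1 w5=1 w1=0 w4=1 w3=1 w2=1 w0=1 w6=0
t5.Δ1 clk=0 w5=1 w1=0 w4=1 w3=1 w2=1 w0=1 w6=0
t6.Δ0 clk=0 w5=1 w1=0 w4=1 w3=1 w2=1 w0=1 w6=0
t6.Δ1 clk=1 w5=1 w1=0 w4=1 w3=1 w2=1 w0=1 w6=0
t6.Δ2 clk=1 w5=1 w1=0 w4=1 w3=1 w2=0 w0=1 w6=0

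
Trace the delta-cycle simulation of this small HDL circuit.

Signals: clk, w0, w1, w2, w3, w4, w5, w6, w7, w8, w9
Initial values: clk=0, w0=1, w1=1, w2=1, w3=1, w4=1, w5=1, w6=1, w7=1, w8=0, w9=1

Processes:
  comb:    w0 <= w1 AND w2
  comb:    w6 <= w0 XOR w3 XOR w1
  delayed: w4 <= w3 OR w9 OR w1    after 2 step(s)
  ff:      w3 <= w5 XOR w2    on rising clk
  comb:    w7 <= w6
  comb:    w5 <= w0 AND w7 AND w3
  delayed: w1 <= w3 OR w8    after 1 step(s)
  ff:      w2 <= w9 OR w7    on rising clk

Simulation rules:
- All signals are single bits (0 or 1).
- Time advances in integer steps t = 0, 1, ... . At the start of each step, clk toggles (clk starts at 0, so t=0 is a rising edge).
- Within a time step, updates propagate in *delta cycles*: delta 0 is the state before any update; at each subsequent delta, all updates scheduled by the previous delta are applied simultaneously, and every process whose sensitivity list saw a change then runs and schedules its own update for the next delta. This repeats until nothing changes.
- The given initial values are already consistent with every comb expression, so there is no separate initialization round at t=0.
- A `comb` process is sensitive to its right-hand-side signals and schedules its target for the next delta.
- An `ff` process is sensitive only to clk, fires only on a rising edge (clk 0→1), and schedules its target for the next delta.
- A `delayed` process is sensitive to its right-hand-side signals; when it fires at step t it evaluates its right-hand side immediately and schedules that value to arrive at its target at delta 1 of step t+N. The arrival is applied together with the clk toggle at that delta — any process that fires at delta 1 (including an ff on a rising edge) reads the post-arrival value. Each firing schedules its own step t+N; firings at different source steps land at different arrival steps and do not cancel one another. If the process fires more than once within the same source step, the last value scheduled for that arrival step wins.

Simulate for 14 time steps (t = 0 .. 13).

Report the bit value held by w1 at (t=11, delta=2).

1

t0.Δ0 w2=1 w3=1 w8=0 w6=1 w4=1 w9=1 clk=0 w7=1 w0=1 w5=1 w1=1
t0.Δ1 w2=1 w3=1 w8=0 w6=1 w4=1 w9=1 clk=1 w7=1 w0=1 w5=1 w1=1
t0.Δ2 w2=1 w3=0 w8=0 w6=1 w4=1 w9=1 clk=1 w7=1 w0=1 w5=1 w1=1
t0.Δ3 w2=1 w3=0 w8=0 w6=0 w4=1 w9=1 clk=1 w7=1 w0=1 w5=0 w1=1
t0.Δ4 w2=1 w3=0 w8=0 w6=0 w4=1 w9=1 clk=1 w7=0 w0=1 w5=0 w1=1
t1.Δ0 w2=1 w3=0 w8=0 w6=0 w4=1 w9=1 clk=1 w7=0 w0=1 w5=0 w1=1
t1.Δ1 w2=1 w3=0 w8=0 w6=0 w4=1 w9=1 clk=0 w7=0 w0=1 w5=0 w1=0
t1.Δ2 w2=1 w3=0 w8=0 w6=1 w4=1 w9=1 clk=0 w7=0 w0=0 w5=0 w1=0
t1.Δ3 w2=1 w3=0 w8=0 w6=0 w4=1 w9=1 clk=0 w7=1 w0=0 w5=0 w1=0
t1.Δ4 w2=1 w3=0 w8=0 w6=0 w4=1 w9=1 clk=0 w7=0 w0=0 w5=0 w1=0
t2.Δ0 w2=1 w3=0 w8=0 w6=0 w4=1 w9=1 clk=0 w7=0 w0=0 w5=0 w1=0
t2.Δ1 w2=1 w3=0 w8=0 w6=0 w4=1 w9=1 clk=1 w7=0 w0=0 w5=0 w1=0
t2.Δ2 w2=1 w3=1 w8=0 w6=0 w4=1 w9=1 clk=1 w7=0 w0=0 w5=0 w1=0
t2.Δ3 w2=1 w3=1 w8=0 w6=1 w4=1 w9=1 clk=1 w7=0 w0=0 w5=0 w1=0
t2.Δ4 w2=1 w3=1 w8=0 w6=1 w4=1 w9=1 clk=1 w7=1 w0=0 w5=0 w1=0
t3.Δ0 w2=1 w3=1 w8=0 w6=1 w4=1 w9=1 clk=1 w7=1 w0=0 w5=0 w1=0
t3.Δ1 w2=1 w3=1 w8=0 w6=1 w4=1 w9=1 clk=0 w7=1 w0=0 w5=0 w1=1
t3.Δ2 w2=1 w3=1 w8=0 w6=0 w4=1 w9=1 clk=0 w7=1 w0=1 w5=0 w1=1
t3.Δ3 w2=1 w3=1 w8=0 w6=1 w4=1 w9=1 clk=0 w7=0 w0=1 w5=1 w1=1
t3.Δ4 w2=1 w3=1 w8=0 w6=1 w4=1 w9=1 clk=0 w7=1 w0=1 w5=0 w1=1
t3.Δ5 w2=1 w3=1 w8=0 w6=1 w4=1 w9=1 clk=0 w7=1 w0=1 w5=1 w1=1
t4.Δ0 w2=1 w3=1 w8=0 w6=1 w4=1 w9=1 clk=0 w7=1 w0=1 w5=1 w1=1
t4.Δ1 w2=1 w3=1 w8=0 w6=1 w4=1 w9=1 clk=1 w7=1 w0=1 w5=1 w1=1
t4.Δ2 w2=1 w3=0 w8=0 w6=1 w4=1 w9=1 clk=1 w7=1 w0=1 w5=1 w1=1
t4.Δ3 w2=1 w3=0 w8=0 w6=0 w4=1 w9=1 clk=1 w7=1 w0=1 w5=0 w1=1
t4.Δ4 w2=1 w3=0 w8=0 w6=0 w4=1 w9=1 clk=1 w7=0 w0=1 w5=0 w1=1
t5.Δ0 w2=1 w3=0 w8=0 w6=0 w4=1 w9=1 clk=1 w7=0 w0=1 w5=0 w1=1
t5.Δ1 w2=1 w3=0 w8=0 w6=0 w4=1 w9=1 clk=0 w7=0 w0=1 w5=0 w1=0
t5.Δ2 w2=1 w3=0 w8=0 w6=1 w4=1 w9=1 clk=0 w7=0 w0=0 w5=0 w1=0
t5.Δ3 w2=1 w3=0 w8=0 w6=0 w4=1 w9=1 clk=0 w7=1 w0=0 w5=0 w1=0
t5.Δ4 w2=1 w3=0 w8=0 w6=0 w4=1 w9=1 clk=0 w7=0 w0=0 w5=0 w1=0
t6.Δ0 w2=1 w3=0 w8=0 w6=0 w4=1 w9=1 clk=0 w7=0 w0=0 w5=0 w1=0
t6.Δ1 w2=1 w3=0 w8=0 w6=0 w4=1 w9=1 clk=1 w7=0 w0=0 w5=0 w1=0
t6.Δ2 w2=1 w3=1 w8=0 w6=0 w4=1 w9=1 clk=1 w7=0 w0=0 w5=0 w1=0
t6.Δ3 w2=1 w3=1 w8=0 w6=1 w4=1 w9=1 clk=1 w7=0 w0=0 w5=0 w1=0
t6.Δ4 w2=1 w3=1 w8=0 w6=1 w4=1 w9=1 clk=1 w7=1 w0=0 w5=0 w1=0
t7.Δ0 w2=1 w3=1 w8=0 w6=1 w4=1 w9=1 clk=1 w7=1 w0=0 w5=0 w1=0
t7.Δ1 w2=1 w3=1 w8=0 w6=1 w4=1 w9=1 clk=0 w7=1 w0=0 w5=0 w1=1
t7.Δ2 w2=1 w3=1 w8=0 w6=0 w4=1 w9=1 clk=0 w7=1 w0=1 w5=0 w1=1
t7.Δ3 w2=1 w3=1 w8=0 w6=1 w4=1 w9=1 clk=0 w7=0 w0=1 w5=1 w1=1
t7.Δ4 w2=1 w3=1 w8=0 w6=1 w4=1 w9=1 clk=0 w7=1 w0=1 w5=0 w1=1
t7.Δ5 w2=1 w3=1 w8=0 w6=1 w4=1 w9=1 clk=0 w7=1 w0=1 w5=1 w1=1
t8.Δ0 w2=1 w3=1 w8=0 w6=1 w4=1 w9=1 clk=0 w7=1 w0=1 w5=1 w1=1
t8.Δ1 w2=1 w3=1 w8=0 w6=1 w4=1 w9=1 clk=1 w7=1 w0=1 w5=1 w1=1
t8.Δ2 w2=1 w3=0 w8=0 w6=1 w4=1 w9=1 clk=1 w7=1 w0=1 w5=1 w1=1
t8.Δ3 w2=1 w3=0 w8=0 w6=0 w4=1 w9=1 clk=1 w7=1 w0=1 w5=0 w1=1
t8.Δ4 w2=1 w3=0 w8=0 w6=0 w4=1 w9=1 clk=1 w7=0 w0=1 w5=0 w1=1
t9.Δ0 w2=1 w3=0 w8=0 w6=0 w4=1 w9=1 clk=1 w7=0 w0=1 w5=0 w1=1
t9.Δ1 w2=1 w3=0 w8=0 w6=0 w4=1 w9=1 clk=0 w7=0 w0=1 w5=0 w1=0
t9.Δ2 w2=1 w3=0 w8=0 w6=1 w4=1 w9=1 clk=0 w7=0 w0=0 w5=0 w1=0
t9.Δ3 w2=1 w3=0 w8=0 w6=0 w4=1 w9=1 clk=0 w7=1 w0=0 w5=0 w1=0
t9.Δ4 w2=1 w3=0 w8=0 w6=0 w4=1 w9=1 clk=0 w7=0 w0=0 w5=0 w1=0
t10.Δ0 w2=1 w3=0 w8=0 w6=0 w4=1 w9=1 clk=0 w7=0 w0=0 w5=0 w1=0
t10.Δ1 w2=1 w3=0 w8=0 w6=0 w4=1 w9=1 clk=1 w7=0 w0=0 w5=0 w1=0
t10.Δ2 w2=1 w3=1 w8=0 w6=0 w4=1 w9=1 clk=1 w7=0 w0=0 w5=0 w1=0
t10.Δ3 w2=1 w3=1 w8=0 w6=1 w4=1 w9=1 clk=1 w7=0 w0=0 w5=0 w1=0
t10.Δ4 w2=1 w3=1 w8=0 w6=1 w4=1 w9=1 clk=1 w7=1 w0=0 w5=0 w1=0
t11.Δ0 w2=1 w3=1 w8=0 w6=1 w4=1 w9=1 clk=1 w7=1 w0=0 w5=0 w1=0
t11.Δ1 w2=1 w3=1 w8=0 w6=1 w4=1 w9=1 clk=0 w7=1 w0=0 w5=0 w1=1
t11.Δ2 w2=1 w3=1 w8=0 w6=0 w4=1 w9=1 clk=0 w7=1 w0=1 w5=0 w1=1
t11.Δ3 w2=1 w3=1 w8=0 w6=1 w4=1 w9=1 clk=0 w7=0 w0=1 w5=1 w1=1
t11.Δ4 w2=1 w3=1 w8=0 w6=1 w4=1 w9=1 clk=0 w7=1 w0=1 w5=0 w1=1
t11.Δ5 w2=1 w3=1 w8=0 w6=1 w4=1 w9=1 clk=0 w7=1 w0=1 w5=1 w1=1
t12.Δ0 w2=1 w3=1 w8=0 w6=1 w4=1 w9=1 clk=0 w7=1 w0=1 w5=1 w1=1
t12.Δ1 w2=1 w3=1 w8=0 w6=1 w4=1 w9=1 clk=1 w7=1 w0=1 w5=1 w1=1
t12.Δ2 w2=1 w3=0 w8=0 w6=1 w4=1 w9=1 clk=1 w7=1 w0=1 w5=1 w1=1
t12.Δ3 w2=1 w3=0 w8=0 w6=0 w4=1 w9=1 clk=1 w7=1 w0=1 w5=0 w1=1
t12.Δ4 w2=1 w3=0 w8=0 w6=0 w4=1 w9=1 clk=1 w7=0 w0=1 w5=0 w1=1
t13.Δ0 w2=1 w3=0 w8=0 w6=0 w4=1 w9=1 clk=1 w7=0 w0=1 w5=0 w1=1
t13.Δ1 w2=1 w3=0 w8=0 w6=0 w4=1 w9=1 clk=0 w7=0 w0=1 w5=0 w1=0
t13.Δ2 w2=1 w3=0 w8=0 w6=1 w4=1 w9=1 clk=0 w7=0 w0=0 w5=0 w1=0
t13.Δ3 w2=1 w3=0 w8=0 w6=0 w4=1 w9=1 clk=0 w7=1 w0=0 w5=0 w1=0
t13.Δ4 w2=1 w3=0 w8=0 w6=0 w4=1 w9=1 clk=0 w7=0 w0=0 w5=0 w1=0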